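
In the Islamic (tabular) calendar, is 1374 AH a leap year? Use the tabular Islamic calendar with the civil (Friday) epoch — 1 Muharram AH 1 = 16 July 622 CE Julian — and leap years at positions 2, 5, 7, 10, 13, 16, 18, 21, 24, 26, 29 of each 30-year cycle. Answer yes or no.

yes

Year 1374 AH is year 24 of its 30-year cycle; leap positions are 2, 5, 7, 10, 13, 16, 18, 21, 24, 26, 29, so it is a leap year (355 days).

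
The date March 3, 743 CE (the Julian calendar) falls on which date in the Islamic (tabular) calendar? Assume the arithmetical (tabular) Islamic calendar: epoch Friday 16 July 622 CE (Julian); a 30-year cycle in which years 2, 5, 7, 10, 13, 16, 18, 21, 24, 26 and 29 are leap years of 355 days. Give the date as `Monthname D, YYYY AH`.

Jumada al-Awwal 2, 125 AH

The source date corresponds to 7 March 743 in the proleptic Gregorian calendar (JDN 1992500).
That day falls on 2 Jumada al-Awwal 125 AH in the tabular Islamic calendar.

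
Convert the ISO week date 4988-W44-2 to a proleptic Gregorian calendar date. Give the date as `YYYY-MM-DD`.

4988-10-28

ISO week 1 of 4988 is the week containing the first Thursday of 4988.
Week 44, day 2 (Tuesday) lands on 4988-10-28.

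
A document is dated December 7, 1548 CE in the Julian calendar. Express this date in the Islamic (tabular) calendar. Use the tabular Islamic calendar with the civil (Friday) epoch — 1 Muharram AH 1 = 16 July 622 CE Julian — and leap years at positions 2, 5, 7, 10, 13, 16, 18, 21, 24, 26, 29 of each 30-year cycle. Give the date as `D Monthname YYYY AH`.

6 Dhu al-Qa'dah 955 AH

Both dates share Julian Day Number 2286806; in the tabular Islamic calendar that is 6 Dhu al-Qa'dah 955 AH.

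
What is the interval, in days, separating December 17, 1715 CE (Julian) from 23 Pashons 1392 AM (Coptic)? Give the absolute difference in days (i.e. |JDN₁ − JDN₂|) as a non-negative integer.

14457

First date → JDN 2347812; second date → JDN 2333355.
The interval is |2347812 − 2333355| = 14457 days.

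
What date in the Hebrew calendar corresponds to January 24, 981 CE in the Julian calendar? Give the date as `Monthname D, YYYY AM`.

Shevat 15, 4741 AM

Julian Day Number of the source date = 2079392.
Converting JDN 2079392 to the Hebrew calendar gives 15 Shevat 4741 AM.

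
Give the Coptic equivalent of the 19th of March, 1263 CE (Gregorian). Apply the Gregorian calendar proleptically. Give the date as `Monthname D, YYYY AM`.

Julian Day Number of the source date = 2182439.
Converting JDN 2182439 to the Coptic calendar gives 16 Paremhat 979 AM.

Paremhat 16, 979 AM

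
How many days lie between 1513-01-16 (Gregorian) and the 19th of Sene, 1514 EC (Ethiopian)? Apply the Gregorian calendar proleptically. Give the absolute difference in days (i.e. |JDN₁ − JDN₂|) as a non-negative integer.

3445

First date → JDN 2273687; second date → JDN 2277132.
The interval is |2273687 − 2277132| = 3445 days.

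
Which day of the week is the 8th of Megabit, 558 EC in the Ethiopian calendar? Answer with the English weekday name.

Thursday

This is JDN 1927852 (6 March 566 Gregorian).
JDN 1927852 mod 7 = 3, and JDN 0 was a Monday, so this is a Thursday.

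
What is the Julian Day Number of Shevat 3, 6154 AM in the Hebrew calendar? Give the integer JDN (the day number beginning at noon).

2595455

In the Gregorian calendar the same day is 5 January 2394.
JDN 2400001 is 17 November 1858 CE (Gregorian), MJD 0; the target day is +195454 days from there, so JDN = 2595455.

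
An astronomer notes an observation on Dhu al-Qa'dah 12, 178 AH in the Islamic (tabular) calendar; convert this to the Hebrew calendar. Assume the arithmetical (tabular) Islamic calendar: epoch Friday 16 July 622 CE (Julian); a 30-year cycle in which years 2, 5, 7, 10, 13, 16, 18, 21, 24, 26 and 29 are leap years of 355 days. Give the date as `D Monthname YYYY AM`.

The source date corresponds to 11 February 795 in the proleptic Gregorian calendar (JDN 2011469).
That day falls on 13 Adar I 4555 AM in the Hebrew calendar.

13 Adar I 4555 AM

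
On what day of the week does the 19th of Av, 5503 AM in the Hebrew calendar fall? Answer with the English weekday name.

Friday

This is JDN 2357898 (9 August 1743 Gregorian).
2357898 ≡ 4 (mod 7); counting from Monday = 0 gives Friday.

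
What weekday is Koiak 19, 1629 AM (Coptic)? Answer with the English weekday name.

Equivalently 28 December 1912 Gregorian, JDN 2419765.
2419765 ≡ 5 (mod 7); counting from Monday = 0 gives Saturday.

Saturday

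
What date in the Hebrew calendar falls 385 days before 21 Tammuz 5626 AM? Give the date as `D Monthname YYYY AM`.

20 Sivan 5625 AM

Counting 385 days back from JDN 2402787 reaches JDN 2402402, which is 20 Sivan 5625 AM.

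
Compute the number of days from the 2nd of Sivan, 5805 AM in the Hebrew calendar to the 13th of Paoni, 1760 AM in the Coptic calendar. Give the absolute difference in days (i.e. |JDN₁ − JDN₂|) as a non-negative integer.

332

First date → JDN 2468119; second date → JDN 2467787.
The interval is |2468119 − 2467787| = 332 days.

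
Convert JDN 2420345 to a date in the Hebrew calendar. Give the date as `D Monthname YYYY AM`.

The Gregorian equivalent of JDN 2420345 is 31 July 1914.
In the Hebrew calendar that day is 8 Av 5674 AM.

8 Av 5674 AM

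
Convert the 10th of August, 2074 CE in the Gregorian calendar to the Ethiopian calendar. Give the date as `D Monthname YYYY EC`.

4 Nehase 2066 EC

Both dates share Julian Day Number 2478795; in the Ethiopian calendar that is 4 Nehase 2066 EC.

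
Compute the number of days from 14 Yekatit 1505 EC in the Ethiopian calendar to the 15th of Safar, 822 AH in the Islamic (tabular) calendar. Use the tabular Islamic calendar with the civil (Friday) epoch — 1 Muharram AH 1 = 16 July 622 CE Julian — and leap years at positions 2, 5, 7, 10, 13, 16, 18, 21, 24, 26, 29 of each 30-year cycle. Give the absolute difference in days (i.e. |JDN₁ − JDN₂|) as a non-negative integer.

34301

First date → JDN 2273720; second date → JDN 2239419.
The interval is |2273720 − 2239419| = 34301 days.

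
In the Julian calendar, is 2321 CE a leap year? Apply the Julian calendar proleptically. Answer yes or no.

no

2321 mod 4 = 1, so it is a common year in the Julian calendar.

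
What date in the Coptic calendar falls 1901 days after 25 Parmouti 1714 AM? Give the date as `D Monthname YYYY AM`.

JDN of 25 Parmouti 1714 AM = 2450937.
2450937 + 1901 = 2452838.
JDN 2452838 in the Coptic calendar is 10 Epip 1719 AM.

10 Epip 1719 AM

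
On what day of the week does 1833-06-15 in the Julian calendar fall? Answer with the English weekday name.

Thursday

Equivalently 27 June 1833 Gregorian, JDN 2390727.
JDN 2390727 mod 7 = 3, and JDN 0 was a Monday, so this is a Thursday.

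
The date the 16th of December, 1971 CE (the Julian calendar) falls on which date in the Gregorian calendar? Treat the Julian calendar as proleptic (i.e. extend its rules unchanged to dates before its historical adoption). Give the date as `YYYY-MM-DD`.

1971-12-29

At this point the Julian calendar is 13 days behind the Gregorian.
16 December 1971 Julian + 13 days → 29 December 1971 Gregorian.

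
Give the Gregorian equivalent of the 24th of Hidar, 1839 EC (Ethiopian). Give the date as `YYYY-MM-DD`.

1846-12-02

Julian Day Number of the source date = 2395633.
Converting JDN 2395633 to the Gregorian calendar gives 2 December 1846 CE.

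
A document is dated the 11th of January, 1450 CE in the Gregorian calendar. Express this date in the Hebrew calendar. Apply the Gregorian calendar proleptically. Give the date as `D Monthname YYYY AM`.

18 Tevet 5210 AM

Julian Day Number of the source date = 2250672.
Converting JDN 2250672 to the Hebrew calendar gives 18 Tevet 5210 AM.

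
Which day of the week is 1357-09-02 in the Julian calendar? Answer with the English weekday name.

Saturday

Equivalently 10 September 1357 Gregorian, JDN 2216947.
2216947 ≡ 5 (mod 7); counting from Monday = 0 gives Saturday.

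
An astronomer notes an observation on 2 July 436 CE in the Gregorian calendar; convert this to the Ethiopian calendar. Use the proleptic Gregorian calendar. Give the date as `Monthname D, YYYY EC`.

Hamle 7, 428 EC

Both dates share Julian Day Number 1880489; in the Ethiopian calendar that is 7 Hamle 428 EC.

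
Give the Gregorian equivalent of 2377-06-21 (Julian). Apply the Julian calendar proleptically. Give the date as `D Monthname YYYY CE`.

7 July 2377 CE

For dates in this range the Gregorian date is 16 days ahead of the Julian.
21 June 2377 Julian + 16 days → 7 July 2377 Gregorian.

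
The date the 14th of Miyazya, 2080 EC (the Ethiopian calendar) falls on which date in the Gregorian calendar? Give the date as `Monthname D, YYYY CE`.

Both dates share Julian Day Number 2483799; in the Gregorian calendar that is 22 April 2088 CE.

April 22, 2088 CE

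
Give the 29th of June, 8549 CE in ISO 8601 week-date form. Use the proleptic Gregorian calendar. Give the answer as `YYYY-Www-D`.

The weekday is Sunday (ISO weekday 7).
That Sunday belongs to ISO week 26 of ISO year 8549.

8549-W26-7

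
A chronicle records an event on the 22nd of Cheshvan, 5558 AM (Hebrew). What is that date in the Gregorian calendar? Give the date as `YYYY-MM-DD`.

Both dates share Julian Day Number 2377716; in the Gregorian calendar that is 11 November 1797 CE.

1797-11-11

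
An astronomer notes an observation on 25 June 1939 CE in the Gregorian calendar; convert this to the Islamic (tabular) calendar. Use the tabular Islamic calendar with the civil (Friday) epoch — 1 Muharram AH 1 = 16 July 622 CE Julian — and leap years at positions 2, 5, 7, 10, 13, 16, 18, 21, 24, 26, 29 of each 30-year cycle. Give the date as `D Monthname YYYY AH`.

7 Jumada al-Awwal 1358 AH

Julian Day Number of the source date = 2429440.
Converting JDN 2429440 to the tabular Islamic calendar gives 7 Jumada al-Awwal 1358 AH.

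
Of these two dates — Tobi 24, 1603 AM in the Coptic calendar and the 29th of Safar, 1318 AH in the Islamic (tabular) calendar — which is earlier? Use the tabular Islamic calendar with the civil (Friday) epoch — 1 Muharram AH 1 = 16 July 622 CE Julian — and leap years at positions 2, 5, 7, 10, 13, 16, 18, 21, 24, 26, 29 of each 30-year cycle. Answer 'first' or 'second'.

Converting both to JDN: 2410303 vs 2415199; the smaller is the first.

first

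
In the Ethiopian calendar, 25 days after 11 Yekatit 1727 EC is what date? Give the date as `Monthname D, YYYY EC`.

Megabit 6, 1727 EC

Counting 25 days forward from JDN 2354802 reaches JDN 2354827, which is Megabit 6, 1727 EC.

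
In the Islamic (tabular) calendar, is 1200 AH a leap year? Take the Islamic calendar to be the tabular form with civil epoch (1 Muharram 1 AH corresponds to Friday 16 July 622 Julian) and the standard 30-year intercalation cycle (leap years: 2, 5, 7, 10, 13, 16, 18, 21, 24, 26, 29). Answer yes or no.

Year 1200 AH is year 30 of its 30-year cycle; leap positions are 2, 5, 7, 10, 13, 16, 18, 21, 24, 26, 29, so it is a common year (354 days).

no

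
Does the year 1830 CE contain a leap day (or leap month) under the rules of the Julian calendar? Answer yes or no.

no

1830 mod 4 = 2, so it is a common year in the Julian calendar.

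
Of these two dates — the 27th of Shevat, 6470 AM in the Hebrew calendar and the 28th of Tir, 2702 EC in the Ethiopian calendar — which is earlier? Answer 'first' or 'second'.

second

Converting both to JDN: 2710916 vs 2710908; the smaller is the second.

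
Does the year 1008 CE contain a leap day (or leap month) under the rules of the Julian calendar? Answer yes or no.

yes

1008 mod 4 = 0, so it is a leap year in the Julian calendar.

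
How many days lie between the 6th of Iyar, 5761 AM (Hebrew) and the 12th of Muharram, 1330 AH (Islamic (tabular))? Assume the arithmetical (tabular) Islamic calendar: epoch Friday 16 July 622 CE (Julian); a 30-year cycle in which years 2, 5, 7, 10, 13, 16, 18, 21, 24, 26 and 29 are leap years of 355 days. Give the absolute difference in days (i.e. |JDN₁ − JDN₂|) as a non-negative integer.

JDN of the first date = 2452029.
JDN of the second date = 2419404.
|2419404 − 2452029| = 32625.

32625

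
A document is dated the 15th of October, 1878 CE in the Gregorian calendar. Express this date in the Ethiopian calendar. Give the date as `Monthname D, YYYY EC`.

Tikimt 6, 1871 EC

Both dates share Julian Day Number 2407273; in the Ethiopian calendar that is 6 Tikimt 1871 EC.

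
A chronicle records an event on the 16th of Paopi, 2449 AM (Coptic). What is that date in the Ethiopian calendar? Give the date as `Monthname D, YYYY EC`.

Tikimt 16, 2725 EC

Julian Day Number of the source date = 2719207.
Converting JDN 2719207 to the Ethiopian calendar gives 16 Tikimt 2725 EC.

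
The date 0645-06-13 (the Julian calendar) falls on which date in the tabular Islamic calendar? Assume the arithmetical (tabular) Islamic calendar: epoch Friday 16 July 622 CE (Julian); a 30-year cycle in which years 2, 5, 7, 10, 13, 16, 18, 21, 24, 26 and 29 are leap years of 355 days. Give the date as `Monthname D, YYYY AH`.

The source date corresponds to 16 June 645 in the proleptic Gregorian calendar (JDN 1956808).
That day falls on 12 Sha'ban 24 AH in the tabular Islamic calendar.

Sha'ban 12, 24 AH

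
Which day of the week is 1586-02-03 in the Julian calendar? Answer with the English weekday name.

Thursday

This is JDN 2300378 (13 February 1586 Gregorian).
JDN 2300378 mod 7 = 3, and JDN 0 was a Monday, so this is a Thursday.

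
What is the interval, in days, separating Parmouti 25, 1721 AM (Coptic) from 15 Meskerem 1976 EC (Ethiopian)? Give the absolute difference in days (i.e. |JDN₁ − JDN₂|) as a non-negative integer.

JDN of the first date = 2453494.
JDN of the second date = 2445604.
|2445604 − 2453494| = 7890.

7890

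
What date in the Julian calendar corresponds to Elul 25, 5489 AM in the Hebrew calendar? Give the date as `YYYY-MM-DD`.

The source date corresponds to 19 September 1729 in the Gregorian calendar (JDN 2352826).
That day falls on 8 September 1729 CE in the Julian calendar.

1729-09-08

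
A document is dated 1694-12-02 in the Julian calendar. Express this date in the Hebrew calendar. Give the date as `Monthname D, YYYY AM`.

Kislev 24, 5455 AM

Julian Day Number of the source date = 2340127.
Converting JDN 2340127 to the Hebrew calendar gives 24 Kislev 5455 AM.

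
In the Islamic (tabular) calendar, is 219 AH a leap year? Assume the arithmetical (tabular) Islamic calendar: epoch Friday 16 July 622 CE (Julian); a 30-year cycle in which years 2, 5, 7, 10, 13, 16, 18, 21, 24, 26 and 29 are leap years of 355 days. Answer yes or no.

Year 219 AH is year 9 of its 30-year cycle; leap positions are 2, 5, 7, 10, 13, 16, 18, 21, 24, 26, 29, so it is a common year (354 days).

no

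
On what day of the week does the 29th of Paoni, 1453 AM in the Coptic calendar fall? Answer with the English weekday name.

Equivalently 4 July 1737 Gregorian, JDN 2355671.
Since JDN mod 7 = 3 (0 = Monday), the day is Thursday.

Thursday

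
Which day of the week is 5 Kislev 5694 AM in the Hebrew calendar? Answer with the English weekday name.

Equivalently 23 November 1933 Gregorian, JDN 2427400.
JDN 2427400 mod 7 = 3, and JDN 0 was a Monday, so this is a Thursday.

Thursday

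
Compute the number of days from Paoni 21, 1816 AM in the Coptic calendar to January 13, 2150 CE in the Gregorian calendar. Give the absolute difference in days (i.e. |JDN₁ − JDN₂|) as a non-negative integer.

18095

JDN of the first date = 2488249.
JDN of the second date = 2506344.
|2506344 − 2488249| = 18095.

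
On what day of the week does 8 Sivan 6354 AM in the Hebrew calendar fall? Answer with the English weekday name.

Equivalently 17 June 2594 Gregorian, JDN 2668667.
Since JDN mod 7 = 1 (0 = Monday), the day is Tuesday.

Tuesday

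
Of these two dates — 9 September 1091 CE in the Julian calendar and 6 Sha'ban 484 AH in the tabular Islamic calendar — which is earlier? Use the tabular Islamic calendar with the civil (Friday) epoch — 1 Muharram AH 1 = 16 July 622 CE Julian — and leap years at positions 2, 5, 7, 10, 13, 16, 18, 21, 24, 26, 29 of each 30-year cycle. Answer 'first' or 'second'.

first

The two dates have Julian Day Numbers 2119797 and 2119811 respectively.
Since 2119797 < 2119811, the first date comes first.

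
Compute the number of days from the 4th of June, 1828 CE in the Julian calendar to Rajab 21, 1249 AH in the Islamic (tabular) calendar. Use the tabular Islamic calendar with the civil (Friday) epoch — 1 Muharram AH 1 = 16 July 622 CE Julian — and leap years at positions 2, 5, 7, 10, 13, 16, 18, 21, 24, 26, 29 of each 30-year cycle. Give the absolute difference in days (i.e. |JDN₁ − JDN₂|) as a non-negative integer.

JDN of the first date = 2388890.
JDN of the second date = 2390887.
|2390887 − 2388890| = 1997.

1997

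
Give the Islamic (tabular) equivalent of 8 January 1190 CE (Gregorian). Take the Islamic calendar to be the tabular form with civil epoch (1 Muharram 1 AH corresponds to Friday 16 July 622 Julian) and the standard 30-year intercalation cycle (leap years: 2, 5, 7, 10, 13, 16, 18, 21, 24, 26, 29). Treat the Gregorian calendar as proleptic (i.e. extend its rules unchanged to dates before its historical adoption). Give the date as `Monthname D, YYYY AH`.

Julian Day Number of the source date = 2155706.
Converting JDN 2155706 to the tabular Islamic calendar gives 22 Dhu al-Qa'dah 585 AH.

Dhu al-Qa'dah 22, 585 AH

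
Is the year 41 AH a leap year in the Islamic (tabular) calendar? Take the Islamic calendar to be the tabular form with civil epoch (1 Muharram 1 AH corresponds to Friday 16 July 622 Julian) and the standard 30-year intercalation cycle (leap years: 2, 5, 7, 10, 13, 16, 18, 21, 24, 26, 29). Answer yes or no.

Year 41 AH is year 11 of its 30-year cycle; leap positions are 2, 5, 7, 10, 13, 16, 18, 21, 24, 26, 29, so it is a common year (354 days).

no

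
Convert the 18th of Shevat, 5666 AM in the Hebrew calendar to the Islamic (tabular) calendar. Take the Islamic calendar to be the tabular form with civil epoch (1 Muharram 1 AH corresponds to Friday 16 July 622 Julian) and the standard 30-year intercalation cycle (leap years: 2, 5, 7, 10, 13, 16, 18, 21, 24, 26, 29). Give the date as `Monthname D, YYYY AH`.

Julian Day Number of the source date = 2417255.
Converting JDN 2417255 to the tabular Islamic calendar gives 18 Dhu al-Hijjah 1323 AH.

Dhu al-Hijjah 18, 1323 AH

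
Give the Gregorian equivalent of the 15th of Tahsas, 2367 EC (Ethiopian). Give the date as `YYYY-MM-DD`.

Julian Day Number of the source date = 2588506.
Converting JDN 2588506 to the Gregorian calendar gives 27 December 2374 CE.

2374-12-27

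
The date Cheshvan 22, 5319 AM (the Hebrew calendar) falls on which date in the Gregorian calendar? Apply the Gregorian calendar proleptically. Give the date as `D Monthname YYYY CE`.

13 November 1558 CE

Both dates share Julian Day Number 2290424; in the Gregorian calendar that is 13 November 1558 CE.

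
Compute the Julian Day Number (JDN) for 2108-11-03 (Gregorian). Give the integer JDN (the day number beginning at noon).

2491298

JDN 2299161 is 15 October 1582 CE (Gregorian); the target day is +192137 days from there, so JDN = 2491298.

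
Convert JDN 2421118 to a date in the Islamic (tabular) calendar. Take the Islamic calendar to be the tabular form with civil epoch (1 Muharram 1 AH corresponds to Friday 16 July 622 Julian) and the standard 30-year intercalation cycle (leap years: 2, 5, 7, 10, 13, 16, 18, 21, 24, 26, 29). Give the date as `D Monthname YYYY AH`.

13 Dhu al-Qa'dah 1334 AH

JDN 2421118 is 11 September 1916 in the Gregorian calendar.
In the tabular Islamic calendar that day is 13 Dhu al-Qa'dah 1334 AH.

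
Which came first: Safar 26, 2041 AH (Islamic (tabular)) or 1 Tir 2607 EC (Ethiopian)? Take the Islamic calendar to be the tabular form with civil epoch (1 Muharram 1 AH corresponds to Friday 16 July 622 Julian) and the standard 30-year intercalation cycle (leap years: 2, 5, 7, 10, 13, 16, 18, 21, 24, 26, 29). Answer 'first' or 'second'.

First date → JDN 2671403; second date → JDN 2676182.
JDN 2671403 < JDN 2676182, so the first date is earlier.

first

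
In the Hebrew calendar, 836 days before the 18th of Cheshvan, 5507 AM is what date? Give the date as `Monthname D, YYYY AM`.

Av 9, 5504 AM

The starting date is JDN 2359078; 2359078 − 836 = 2358242.
JDN 2358242 corresponds to Av 9, 5504 AM.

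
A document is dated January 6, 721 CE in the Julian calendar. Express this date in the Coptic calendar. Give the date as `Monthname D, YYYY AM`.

Both dates share Julian Day Number 1984409; in the Coptic calendar that is 11 Tobi 437 AM.

Tobi 11, 437 AM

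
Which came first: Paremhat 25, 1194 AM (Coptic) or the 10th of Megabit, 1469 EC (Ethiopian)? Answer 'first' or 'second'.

second

First date → JDN 2260977; second date → JDN 2260597.
JDN 2260597 < JDN 2260977, so the second date is earlier.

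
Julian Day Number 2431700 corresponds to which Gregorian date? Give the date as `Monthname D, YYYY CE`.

September 1, 1945 CE

JDN 2451545 is 1 Jan 2000; 2431700 is −19845 days from there.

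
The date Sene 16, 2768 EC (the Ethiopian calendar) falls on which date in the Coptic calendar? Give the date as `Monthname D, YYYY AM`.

Both dates share Julian Day Number 2735153; in the Coptic calendar that is 16 Paoni 2492 AM.

Paoni 16, 2492 AM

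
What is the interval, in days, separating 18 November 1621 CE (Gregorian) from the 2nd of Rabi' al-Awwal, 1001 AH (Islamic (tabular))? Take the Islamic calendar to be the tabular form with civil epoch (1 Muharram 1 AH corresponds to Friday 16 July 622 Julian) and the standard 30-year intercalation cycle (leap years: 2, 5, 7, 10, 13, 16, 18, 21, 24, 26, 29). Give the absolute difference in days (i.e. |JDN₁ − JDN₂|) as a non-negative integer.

10573

First date → JDN 2313440; second date → JDN 2302867.
The interval is |2313440 − 2302867| = 10573 days.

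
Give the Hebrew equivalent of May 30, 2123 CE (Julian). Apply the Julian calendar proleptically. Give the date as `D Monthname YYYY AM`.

19 Sivan 5883 AM

Julian Day Number of the source date = 2496633.
Converting JDN 2496633 to the Hebrew calendar gives 19 Sivan 5883 AM.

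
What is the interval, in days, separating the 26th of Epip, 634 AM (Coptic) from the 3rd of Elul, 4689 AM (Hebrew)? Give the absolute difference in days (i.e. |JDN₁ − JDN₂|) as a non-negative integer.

4040

First date → JDN 2056558; second date → JDN 2060598.
The interval is |2056558 − 2060598| = 4040 days.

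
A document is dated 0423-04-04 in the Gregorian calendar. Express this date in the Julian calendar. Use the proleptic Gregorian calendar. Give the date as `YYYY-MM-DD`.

0423-04-03

At this point the Julian calendar is 1 day behind the Gregorian.
4 April 423 Gregorian − 1 day → 3 April 423 Julian.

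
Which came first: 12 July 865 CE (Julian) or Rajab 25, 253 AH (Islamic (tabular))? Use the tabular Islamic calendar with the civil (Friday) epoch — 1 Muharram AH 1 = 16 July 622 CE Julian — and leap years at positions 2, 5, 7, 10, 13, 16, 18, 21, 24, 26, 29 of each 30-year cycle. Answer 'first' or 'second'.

First date → JDN 2037192; second date → JDN 2037941.
JDN 2037192 < JDN 2037941, so the first date is earlier.

first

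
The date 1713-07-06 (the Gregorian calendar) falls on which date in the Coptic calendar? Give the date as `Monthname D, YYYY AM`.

Julian Day Number of the source date = 2346907.
Converting JDN 2346907 to the Coptic calendar gives 1 Epip 1429 AM.

Epip 1, 1429 AM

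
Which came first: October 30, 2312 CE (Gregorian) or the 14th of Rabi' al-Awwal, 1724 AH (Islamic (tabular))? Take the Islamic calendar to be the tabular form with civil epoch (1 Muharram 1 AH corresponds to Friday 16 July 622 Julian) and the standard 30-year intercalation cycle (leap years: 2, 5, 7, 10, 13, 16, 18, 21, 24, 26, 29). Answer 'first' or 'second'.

second

First date → JDN 2565803; second date → JDN 2559086.
JDN 2559086 < JDN 2565803, so the second date is earlier.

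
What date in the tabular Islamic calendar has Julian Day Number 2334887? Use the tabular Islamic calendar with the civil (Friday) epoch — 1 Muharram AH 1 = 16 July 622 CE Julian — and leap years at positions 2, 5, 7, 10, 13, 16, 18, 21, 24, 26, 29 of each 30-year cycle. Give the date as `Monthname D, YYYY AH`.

JDN 2334887 is 7 August 1680 in the Gregorian calendar.
In the tabular Islamic calendar that day is Rajab 11, 1091 AH.

Rajab 11, 1091 AH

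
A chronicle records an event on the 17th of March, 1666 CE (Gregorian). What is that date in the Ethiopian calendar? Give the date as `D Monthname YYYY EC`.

Both dates share Julian Day Number 2329630; in the Ethiopian calendar that is 11 Megabit 1658 EC.

11 Megabit 1658 EC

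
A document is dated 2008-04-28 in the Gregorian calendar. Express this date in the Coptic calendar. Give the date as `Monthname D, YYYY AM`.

Parmouti 20, 1724 AM

Both dates share Julian Day Number 2454585; in the Coptic calendar that is 20 Parmouti 1724 AM.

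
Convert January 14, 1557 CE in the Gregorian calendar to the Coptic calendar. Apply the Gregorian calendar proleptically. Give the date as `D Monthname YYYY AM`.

9 Tobi 1273 AM

Both dates share Julian Day Number 2289756; in the Coptic calendar that is 9 Tobi 1273 AM.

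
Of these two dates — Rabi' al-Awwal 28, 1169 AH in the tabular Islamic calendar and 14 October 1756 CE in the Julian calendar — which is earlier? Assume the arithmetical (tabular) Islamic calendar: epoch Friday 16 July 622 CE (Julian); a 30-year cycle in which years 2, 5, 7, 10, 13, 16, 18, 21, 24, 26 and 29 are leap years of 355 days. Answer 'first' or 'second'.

first

First date → JDN 2362426; second date → JDN 2362724.
JDN 2362426 < JDN 2362724, so the first date is earlier.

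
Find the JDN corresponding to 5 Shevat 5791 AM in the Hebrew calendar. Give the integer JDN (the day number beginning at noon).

In the Gregorian calendar the same day is 29 January 2031.
JDN 2400001 is 17 November 1858 CE (Gregorian), MJD 0; the target day is +62895 days from there, so JDN = 2462896.

2462896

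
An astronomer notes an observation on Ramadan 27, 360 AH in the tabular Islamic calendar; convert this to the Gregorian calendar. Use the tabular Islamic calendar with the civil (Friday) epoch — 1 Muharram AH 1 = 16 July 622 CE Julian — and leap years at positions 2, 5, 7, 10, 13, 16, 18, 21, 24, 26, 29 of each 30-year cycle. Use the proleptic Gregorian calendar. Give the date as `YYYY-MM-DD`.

0971-07-29

Julian Day Number of the source date = 2075920.
Converting JDN 2075920 to the Gregorian calendar gives 29 July 971 CE.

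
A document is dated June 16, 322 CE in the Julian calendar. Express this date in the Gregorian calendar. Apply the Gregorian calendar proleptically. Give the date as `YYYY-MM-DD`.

0322-06-17

At this point the Julian calendar is 1 day behind the Gregorian.
16 June 322 Julian + 1 day → 17 June 322 Gregorian.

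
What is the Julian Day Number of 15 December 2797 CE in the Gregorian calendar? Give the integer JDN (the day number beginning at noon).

2742992

JDN 2451545 is 1 January 2000 CE (Gregorian); the target day is +291447 days from there, so JDN = 2742992.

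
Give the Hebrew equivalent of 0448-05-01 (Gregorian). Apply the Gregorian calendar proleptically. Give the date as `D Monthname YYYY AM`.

Julian Day Number of the source date = 1884810.
Converting JDN 1884810 to the Hebrew calendar gives 9 Iyar 4208 AM.

9 Iyar 4208 AM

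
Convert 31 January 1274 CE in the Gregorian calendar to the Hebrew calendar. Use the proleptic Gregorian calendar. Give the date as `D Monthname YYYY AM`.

Julian Day Number of the source date = 2186410.
Converting JDN 2186410 to the Hebrew calendar gives 15 Shevat 5034 AM.

15 Shevat 5034 AM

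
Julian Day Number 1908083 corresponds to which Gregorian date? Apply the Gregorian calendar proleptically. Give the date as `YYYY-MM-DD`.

0512-01-20

JDN 2451545 is 1 Jan 2000; 1908083 is −543462 days from there.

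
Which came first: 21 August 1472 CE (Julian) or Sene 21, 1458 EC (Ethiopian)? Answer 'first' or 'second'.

second

The two dates have Julian Day Numbers 2258939 and 2256680 respectively.
Since 2256680 < 2258939, the second date comes first.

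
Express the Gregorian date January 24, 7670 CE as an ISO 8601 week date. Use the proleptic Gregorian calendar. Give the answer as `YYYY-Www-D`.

7670-W04-5

The weekday is Friday (ISO weekday 5).
That Friday belongs to ISO week 4 of ISO year 7670.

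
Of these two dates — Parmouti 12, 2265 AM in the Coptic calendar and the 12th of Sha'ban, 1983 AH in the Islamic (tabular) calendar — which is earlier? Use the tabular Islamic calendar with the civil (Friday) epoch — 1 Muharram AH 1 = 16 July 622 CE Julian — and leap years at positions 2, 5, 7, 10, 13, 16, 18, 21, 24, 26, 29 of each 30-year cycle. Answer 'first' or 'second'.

second

Converting both to JDN: 2652177 vs 2651013; the smaller is the second.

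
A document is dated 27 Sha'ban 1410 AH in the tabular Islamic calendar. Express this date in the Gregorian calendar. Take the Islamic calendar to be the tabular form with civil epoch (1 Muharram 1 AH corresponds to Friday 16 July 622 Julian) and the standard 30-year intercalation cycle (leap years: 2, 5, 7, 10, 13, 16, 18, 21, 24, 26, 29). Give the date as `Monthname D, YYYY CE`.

Both dates share Julian Day Number 2447976; in the Gregorian calendar that is 25 March 1990 CE.

March 25, 1990 CE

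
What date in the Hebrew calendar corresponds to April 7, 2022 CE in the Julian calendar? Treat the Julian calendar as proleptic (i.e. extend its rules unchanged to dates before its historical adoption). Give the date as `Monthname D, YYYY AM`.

Nisan 19, 5782 AM

Julian Day Number of the source date = 2459690.
Converting JDN 2459690 to the Hebrew calendar gives 19 Nisan 5782 AM.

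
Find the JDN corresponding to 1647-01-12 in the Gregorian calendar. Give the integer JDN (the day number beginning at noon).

2322626

JDN 2299161 is 15 October 1582 CE (Gregorian); the target day is +23465 days from there, so JDN = 2322626.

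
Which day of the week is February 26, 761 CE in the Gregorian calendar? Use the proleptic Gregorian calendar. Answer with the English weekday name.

Since JDN mod 7 = 6 (0 = Monday), the day is Sunday.

Sunday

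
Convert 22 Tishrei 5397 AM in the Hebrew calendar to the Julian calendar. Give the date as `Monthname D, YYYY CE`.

October 11, 1636 CE

The source date corresponds to 21 October 1636 in the Gregorian calendar (JDN 2318891).
That day falls on 11 October 1636 CE in the Julian calendar.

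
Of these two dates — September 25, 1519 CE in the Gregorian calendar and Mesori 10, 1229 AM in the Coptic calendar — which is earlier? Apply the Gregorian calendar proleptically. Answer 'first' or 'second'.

The two dates have Julian Day Numbers 2276130 and 2273896 respectively.
Since 2273896 < 2276130, the second date comes first.

second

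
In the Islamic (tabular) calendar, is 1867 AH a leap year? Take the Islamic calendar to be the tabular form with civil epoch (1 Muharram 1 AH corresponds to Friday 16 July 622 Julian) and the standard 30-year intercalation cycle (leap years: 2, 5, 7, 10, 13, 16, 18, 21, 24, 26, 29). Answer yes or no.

yes

Year 1867 AH is year 7 of its 30-year cycle; leap positions are 2, 5, 7, 10, 13, 16, 18, 21, 24, 26, 29, so it is a leap year (355 days).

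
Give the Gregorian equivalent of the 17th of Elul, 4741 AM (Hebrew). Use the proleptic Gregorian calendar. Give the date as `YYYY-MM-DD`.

0981-08-26

Julian Day Number of the source date = 2079601.
Converting JDN 2079601 to the Gregorian calendar gives 26 August 981 CE.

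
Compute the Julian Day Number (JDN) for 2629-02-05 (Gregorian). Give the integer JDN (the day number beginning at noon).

JDN 2400001 is 17 November 1858 CE (Gregorian), MJD 0; the target day is +281317 days from there, so JDN = 2681318.

2681318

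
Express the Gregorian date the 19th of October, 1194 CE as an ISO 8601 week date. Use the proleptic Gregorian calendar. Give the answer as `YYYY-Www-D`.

1194-W42-3

The weekday is Wednesday (ISO weekday 3).
That Wednesday belongs to ISO week 42 of ISO year 1194.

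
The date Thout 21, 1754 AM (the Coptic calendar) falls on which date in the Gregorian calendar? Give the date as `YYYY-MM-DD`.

Both dates share Julian Day Number 2465333; in the Gregorian calendar that is 1 October 2037 CE.

2037-10-01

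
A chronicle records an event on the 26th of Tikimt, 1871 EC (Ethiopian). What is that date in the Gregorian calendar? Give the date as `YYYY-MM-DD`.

1878-11-04

Both dates share Julian Day Number 2407293; in the Gregorian calendar that is 4 November 1878 CE.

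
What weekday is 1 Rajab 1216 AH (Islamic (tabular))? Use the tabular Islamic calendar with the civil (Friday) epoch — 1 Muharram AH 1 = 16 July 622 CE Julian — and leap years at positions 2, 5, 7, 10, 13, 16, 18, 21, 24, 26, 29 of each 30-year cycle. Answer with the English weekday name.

Saturday

Equivalently 7 November 1801 Gregorian, JDN 2379172.
2379172 ≡ 5 (mod 7); counting from Monday = 0 gives Saturday.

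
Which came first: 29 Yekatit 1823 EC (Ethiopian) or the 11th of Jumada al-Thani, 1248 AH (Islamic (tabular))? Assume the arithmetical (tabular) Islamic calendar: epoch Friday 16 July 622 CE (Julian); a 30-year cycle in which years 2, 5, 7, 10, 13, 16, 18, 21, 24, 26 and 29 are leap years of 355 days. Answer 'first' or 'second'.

first

Converting both to JDN: 2389884 vs 2390493; the smaller is the first.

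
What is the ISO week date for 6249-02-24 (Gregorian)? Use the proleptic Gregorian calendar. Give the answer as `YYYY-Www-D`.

6249-W08-6

The weekday is Saturday (ISO weekday 6).
That Saturday belongs to ISO week 8 of ISO year 6249.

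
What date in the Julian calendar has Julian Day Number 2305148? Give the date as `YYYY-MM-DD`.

The Gregorian equivalent of JDN 2305148 is 7 March 1599.
In the Julian calendar that day is 1599-02-25.

1599-02-25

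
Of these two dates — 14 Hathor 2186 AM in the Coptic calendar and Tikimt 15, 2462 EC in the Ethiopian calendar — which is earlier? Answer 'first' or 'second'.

First date → JDN 2623174; second date → JDN 2623145.
JDN 2623145 < JDN 2623174, so the second date is earlier.

second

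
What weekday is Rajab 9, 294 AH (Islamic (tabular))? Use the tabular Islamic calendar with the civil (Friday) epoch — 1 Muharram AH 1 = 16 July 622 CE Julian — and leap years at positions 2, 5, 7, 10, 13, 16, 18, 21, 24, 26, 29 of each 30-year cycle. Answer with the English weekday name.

Equivalently 30 April 907 Gregorian, JDN 2052454.
JDN 2052454 mod 7 = 5, and JDN 0 was a Monday, so this is a Saturday.

Saturday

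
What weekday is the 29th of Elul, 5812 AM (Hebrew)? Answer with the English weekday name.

In the Gregorian calendar this is 23 September 2052 (JDN 2470804).
2470804 ≡ 0 (mod 7); counting from Monday = 0 gives Monday.

Monday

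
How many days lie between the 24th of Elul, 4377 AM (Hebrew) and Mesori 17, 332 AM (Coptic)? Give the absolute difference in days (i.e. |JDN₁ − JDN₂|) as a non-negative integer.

386

First date → JDN 1946660; second date → JDN 1946274.
The interval is |1946660 − 1946274| = 386 days.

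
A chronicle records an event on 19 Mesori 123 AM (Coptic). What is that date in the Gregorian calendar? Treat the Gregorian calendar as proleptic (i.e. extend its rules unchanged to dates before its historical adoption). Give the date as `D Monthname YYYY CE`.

13 August 407 CE

Both dates share Julian Day Number 1869938; in the Gregorian calendar that is 13 August 407 CE.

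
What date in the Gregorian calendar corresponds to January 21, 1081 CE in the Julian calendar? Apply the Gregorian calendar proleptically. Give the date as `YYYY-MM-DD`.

1081-01-27

For dates in this range the Gregorian date is 6 days ahead of the Julian.
21 January 1081 Julian + 6 days → 27 January 1081 Gregorian.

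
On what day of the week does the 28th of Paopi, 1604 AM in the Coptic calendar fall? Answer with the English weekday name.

Equivalently 7 November 1887 Gregorian, JDN 2410583.
Since JDN mod 7 = 0 (0 = Monday), the day is Monday.

Monday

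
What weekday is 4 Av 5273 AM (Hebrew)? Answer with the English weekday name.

Thursday

This is JDN 2273869 (17 July 1513 Gregorian).
Since JDN mod 7 = 3 (0 = Monday), the day is Thursday.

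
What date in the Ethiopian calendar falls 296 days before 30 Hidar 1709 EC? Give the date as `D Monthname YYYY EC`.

9 Yekatit 1708 EC

Counting 296 days back from JDN 2348157 reaches JDN 2347861, which is 9 Yekatit 1708 EC.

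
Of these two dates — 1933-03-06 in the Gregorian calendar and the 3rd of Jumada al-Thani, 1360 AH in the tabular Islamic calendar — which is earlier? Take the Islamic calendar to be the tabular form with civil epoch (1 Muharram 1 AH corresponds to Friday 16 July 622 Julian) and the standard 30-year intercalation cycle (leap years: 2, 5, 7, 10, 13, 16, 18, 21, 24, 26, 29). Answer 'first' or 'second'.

first

Converting both to JDN: 2427138 vs 2430174; the smaller is the first.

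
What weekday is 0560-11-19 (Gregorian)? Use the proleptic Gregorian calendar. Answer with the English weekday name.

JDN 1925919 mod 7 = 2, and JDN 0 was a Monday, so this is a Wednesday.

Wednesday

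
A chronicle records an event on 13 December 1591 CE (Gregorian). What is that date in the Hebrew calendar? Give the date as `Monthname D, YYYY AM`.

Kislev 27, 5352 AM

Julian Day Number of the source date = 2302507.
Converting JDN 2302507 to the Hebrew calendar gives 27 Kislev 5352 AM.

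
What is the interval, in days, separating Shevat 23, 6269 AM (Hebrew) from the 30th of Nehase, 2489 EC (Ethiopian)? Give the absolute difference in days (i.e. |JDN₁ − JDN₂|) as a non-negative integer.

4176

JDN of the first date = 2637498.
JDN of the second date = 2633322.
|2633322 − 2637498| = 4176.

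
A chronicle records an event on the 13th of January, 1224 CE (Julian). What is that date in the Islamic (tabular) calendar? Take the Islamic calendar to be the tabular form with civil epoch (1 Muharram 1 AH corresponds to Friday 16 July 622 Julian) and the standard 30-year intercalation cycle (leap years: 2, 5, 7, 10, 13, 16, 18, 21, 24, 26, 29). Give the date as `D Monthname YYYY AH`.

Both dates share Julian Day Number 2168136; in the tabular Islamic calendar that is 19 Dhu al-Hijjah 620 AH.

19 Dhu al-Hijjah 620 AH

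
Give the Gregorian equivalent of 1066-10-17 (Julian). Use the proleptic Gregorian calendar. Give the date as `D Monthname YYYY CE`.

For dates in this range the Gregorian date is 6 days ahead of the Julian.
17 October 1066 Julian + 6 days → 23 October 1066 Gregorian.

23 October 1066 CE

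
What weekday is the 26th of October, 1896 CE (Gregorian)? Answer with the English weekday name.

Monday

JDN 2413859 mod 7 = 0, and JDN 0 was a Monday, so this is a Monday.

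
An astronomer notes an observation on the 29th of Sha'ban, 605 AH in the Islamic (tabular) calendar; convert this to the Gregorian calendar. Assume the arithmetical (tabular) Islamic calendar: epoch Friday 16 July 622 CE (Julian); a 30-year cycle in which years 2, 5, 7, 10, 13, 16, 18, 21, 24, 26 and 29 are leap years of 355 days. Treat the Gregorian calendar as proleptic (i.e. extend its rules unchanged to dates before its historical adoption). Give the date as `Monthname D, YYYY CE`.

Both dates share Julian Day Number 2162712; in the Gregorian calendar that is 15 March 1209 CE.

March 15, 1209 CE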